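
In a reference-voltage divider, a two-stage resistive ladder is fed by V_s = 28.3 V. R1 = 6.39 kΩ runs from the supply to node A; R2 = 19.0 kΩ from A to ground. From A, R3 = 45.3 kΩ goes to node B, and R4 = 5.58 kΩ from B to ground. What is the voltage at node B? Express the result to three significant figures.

Node A sees R2 in parallel with the series input of stage 2, R3 + R4 = 50.88 kΩ.
Effective lower resistance at A: R2 ‖ 50.88 = 13.83 kΩ.
V_A = 28.3 × 13.83/(6.39 + 13.83) = 19.36 V.
V_B = V_A × 0.1097 = 2.123 V.

V_B ≈ 2.12 V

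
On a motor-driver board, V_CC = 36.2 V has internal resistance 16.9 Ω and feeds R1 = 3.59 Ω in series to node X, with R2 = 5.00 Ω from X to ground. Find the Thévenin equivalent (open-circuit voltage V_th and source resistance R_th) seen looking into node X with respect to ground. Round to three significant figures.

V_th ≈ 7.10 V, R_th ≈ 4.02 Ω

R1' = 16.9 + 3.59 = 20.49 Ω (source resistance + R1).
With X open, the divider is unloaded: V_th = 36.2 × 5.00/25.49 = 7.101 V.
Looking into X with the source shorted: R_th = R1'·R2/(R1'+R2) = 20.49 × 5.00/25.49 = 4.019 Ω.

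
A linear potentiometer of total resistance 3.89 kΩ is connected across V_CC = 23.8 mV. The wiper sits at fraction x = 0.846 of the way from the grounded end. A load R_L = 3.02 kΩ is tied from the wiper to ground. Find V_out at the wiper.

V_out ≈ 17.2 mV

Lower segment x·R_p = 3.291 kΩ; upper segment (1−x)·R_p = 0.5991 kΩ.
Lower segment in parallel with the load: 3.291 ‖ 3.02 = 1.575 kΩ.
Loaded-divider output: V_out = 23.8 × 0.7244 = 17.24 mV.
(Unloaded: V_out = x·V_CC = 20.1 mV.)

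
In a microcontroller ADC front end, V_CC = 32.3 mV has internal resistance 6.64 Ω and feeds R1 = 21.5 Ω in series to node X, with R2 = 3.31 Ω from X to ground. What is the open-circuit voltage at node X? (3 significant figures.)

R1' = 6.64 + 21.5 = 28.14 Ω (source resistance + R1).
With X open, the divider is unloaded: V_th = 32.3 × 3.31/31.45 = 3.399 mV.

V_th ≈ 3.40 mV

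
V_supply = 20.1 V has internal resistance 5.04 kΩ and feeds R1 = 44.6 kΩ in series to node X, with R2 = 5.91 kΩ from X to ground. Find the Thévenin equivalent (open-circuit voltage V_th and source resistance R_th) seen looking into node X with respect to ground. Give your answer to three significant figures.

V_th ≈ 2.14 V, R_th ≈ 5.28 kΩ

R1' = 5.04 + 44.6 = 49.64 kΩ (source resistance + R1).
Open-circuit (no load on X): V_th = V_supply · R2/(R1' + R2) = 20.1 × 5.91/(49.64 + 5.91) = 2.138 V.
With V_supply suppressed (replaced by a short), R_th = R1' ‖ R2 = (49.64 × 5.91)/(49.64 + 5.91) = 5.281 kΩ.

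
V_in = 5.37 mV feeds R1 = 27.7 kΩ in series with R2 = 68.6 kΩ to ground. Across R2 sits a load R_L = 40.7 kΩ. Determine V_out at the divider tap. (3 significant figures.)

V_out ≈ 2.58 mV

The load sits in parallel with R2, giving an effective lower resistance R2' = R2·R_L/(R2+R_L) = 25.54 kΩ.
Voltage divider with the loaded lower leg: V_out = 5.37 × 25.54/(27.7 + 25.54) = 5.37 × 0.4798 = 2.576 mV.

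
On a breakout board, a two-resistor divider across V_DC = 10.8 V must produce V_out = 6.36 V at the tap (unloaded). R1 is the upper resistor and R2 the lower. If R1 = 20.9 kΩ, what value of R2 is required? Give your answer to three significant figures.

R2 ≈ 29.9 kΩ

Required fraction k = V_out/V_DC = 0.5889.
So R2 = R1 · V_out/(V_DC − V_out) = 20.9 × 6.36/(10.8 − 6.36) = 20.9 × 1.432 = 29.94 kΩ.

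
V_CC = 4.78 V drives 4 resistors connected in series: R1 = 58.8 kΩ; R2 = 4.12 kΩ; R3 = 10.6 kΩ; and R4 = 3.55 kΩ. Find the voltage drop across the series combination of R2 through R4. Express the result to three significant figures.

ΣR = 58.8 + 4.12 + 10.6 + 3.55 = 77.07 kΩ.
R_{R2..R4} = 4.12 + 10.6 + 3.55 = 18.27 kΩ.
V = V_CC · R/ΣR = 4.78 × 0.2371 = 1.133 V.

V ≈ 1.13 V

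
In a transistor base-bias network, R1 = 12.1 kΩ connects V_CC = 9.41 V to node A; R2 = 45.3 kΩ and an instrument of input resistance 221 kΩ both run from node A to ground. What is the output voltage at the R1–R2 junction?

First combine the lower leg with the load: R2 ‖ R_L = 37.59 kΩ.
Voltage divider with the loaded lower leg: V_out = 9.41 × 37.59/(12.1 + 37.59) = 9.41 × 0.7565 = 7.119 V.
(Unloaded it would be 7.43 V; the load pulls it down.)

V_out ≈ 7.12 V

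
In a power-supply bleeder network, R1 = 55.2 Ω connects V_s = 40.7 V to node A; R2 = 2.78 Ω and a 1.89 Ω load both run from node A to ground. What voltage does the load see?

V_out ≈ 0.813 V

First combine the lower leg with the load: R2 ‖ R_L = 1.125 Ω.
Then V_out = V_s · R2'/(R1 + R2') = 40.7 × 1.125/56.33 = 0.8130 V.
(Unloaded it would be 1.95 V; the load pulls it down.)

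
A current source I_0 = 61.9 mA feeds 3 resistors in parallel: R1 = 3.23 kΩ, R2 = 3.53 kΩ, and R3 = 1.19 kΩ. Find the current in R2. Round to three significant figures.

Conductances: ΣG = 1/3.23 + 1/3.53 + 1/1.19 = 1.433 (1/kΩ).
R2 takes the fraction G_k/ΣG = 0.2833/1.433 = 0.1977, so I = 61.9 × 0.1977 = 12.23 mA.

I ≈ 12.2 mA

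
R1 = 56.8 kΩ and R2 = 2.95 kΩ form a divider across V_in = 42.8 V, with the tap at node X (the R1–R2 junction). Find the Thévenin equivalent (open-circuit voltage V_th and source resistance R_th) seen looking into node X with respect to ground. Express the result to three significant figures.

V_th is the unloaded tap voltage: V_in · R2/(R1+R2) = 42.8 × 0.04937 = 2.113 V.
Zeroing V_in shorts the top of R1 to ground, so R_th = R1 ‖ R2 = 2.804 kΩ.

V_th ≈ 2.11 V, R_th ≈ 2.80 kΩ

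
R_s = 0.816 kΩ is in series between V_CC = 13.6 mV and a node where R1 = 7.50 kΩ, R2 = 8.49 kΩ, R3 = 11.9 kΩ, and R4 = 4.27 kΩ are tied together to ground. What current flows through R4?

Parallel bank: R_p = 1/(1/7.50 + 1/8.49 + 1/11.9 + 1/4.27) = 1.756 kΩ.
V_A by voltage divider: V_A = 13.6 × 1.756/(0.816 + 1.756) = 9.286 mV.
Branch current I = V_A/R4 = 9.286/4.27 = 2.175 µA.

I ≈ 2.17 µA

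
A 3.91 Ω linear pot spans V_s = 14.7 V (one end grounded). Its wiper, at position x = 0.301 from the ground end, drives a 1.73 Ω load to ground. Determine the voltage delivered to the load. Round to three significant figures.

Lower segment x·R_p = 1.177 Ω; upper segment (1−x)·R_p = 2.733 Ω.
R_L loads the lower segment: effective lower R = 0.7004 Ω.
Loaded-divider output: V_out = 14.7 × 0.2040 = 2.999 V.
(Unloaded: V_out = x·V_s = 4.42 V.)

V_out ≈ 3.00 V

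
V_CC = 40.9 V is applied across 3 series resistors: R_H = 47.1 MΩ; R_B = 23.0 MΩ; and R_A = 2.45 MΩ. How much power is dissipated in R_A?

P ≈ 0.779 µW

Series current I = V_CC/ΣR = 40.9/72.55 = 0.5637 µA.
P(R_A) = I²·R_A = (0.5637)² × 2.45 = 0.7786 µW.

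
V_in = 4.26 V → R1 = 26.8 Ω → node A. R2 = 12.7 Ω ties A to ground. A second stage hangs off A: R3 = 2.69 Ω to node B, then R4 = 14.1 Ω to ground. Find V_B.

V_B ≈ 0.760 V

Node A sees R2 in parallel with the series input of stage 2, R3 + R4 = 16.79 Ω.
R2 ‖ (R3+R4) = 7.231 Ω.
So V_A = 4.26 × 0.2125 = 0.9051 V.
Stage 2 is unloaded, so V_B = V_A · R4/(R3+R4) = 0.9051 × 14.1/16.79 = 0.7601 V.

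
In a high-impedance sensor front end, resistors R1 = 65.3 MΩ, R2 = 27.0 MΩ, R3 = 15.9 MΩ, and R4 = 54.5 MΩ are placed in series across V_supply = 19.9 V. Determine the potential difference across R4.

V ≈ 6.67 V

Series total: ΣR = 65.3 + 27.0 + 15.9 + 54.5 = 162.7 MΩ.
V = V_supply · R/ΣR = 19.9 × 0.3350 = 6.666 V.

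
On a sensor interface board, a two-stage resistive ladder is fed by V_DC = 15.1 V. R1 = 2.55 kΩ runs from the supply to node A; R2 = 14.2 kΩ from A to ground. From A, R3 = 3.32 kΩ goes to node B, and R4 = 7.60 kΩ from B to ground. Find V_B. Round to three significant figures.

V_B ≈ 7.44 V

Looking into the second stage from A: R3 + R4 = 10.92 kΩ appears in parallel with R2.
Effective lower resistance at A: R2 ‖ 10.92 = 6.173 kΩ.
So V_A = 15.1 × 0.7077 = 10.69 V.
Then the unloaded second divider: V_B = V_A × R4/(R3+R4) = 10.69 × 0.6960 = 7.437 V.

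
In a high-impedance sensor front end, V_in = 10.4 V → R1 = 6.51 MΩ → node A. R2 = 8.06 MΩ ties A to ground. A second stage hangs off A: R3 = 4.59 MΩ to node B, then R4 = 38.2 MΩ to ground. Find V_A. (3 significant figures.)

Looking into the second stage from A: R3 + R4 = 42.79 MΩ appears in parallel with R2.
R2 ‖ (R3+R4) = 6.782 MΩ.
V_A = 10.4 × 6.782/(6.51 + 6.782) = 5.307 V.

V_A ≈ 5.31 V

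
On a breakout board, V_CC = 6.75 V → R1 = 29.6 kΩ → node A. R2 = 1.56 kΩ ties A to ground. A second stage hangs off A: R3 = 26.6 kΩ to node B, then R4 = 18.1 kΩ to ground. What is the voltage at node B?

Looking into the second stage from A: R3 + R4 = 44.70 kΩ appears in parallel with R2.
Effective lower resistance at A: R2 ‖ 44.70 = 1.507 kΩ.
So V_A = 6.75 × 0.04846 = 0.3271 V.
Stage 2 is unloaded, so V_B = V_A · R4/(R3+R4) = 0.3271 × 18.1/44.70 = 0.1324 V.

V_B ≈ 0.132 V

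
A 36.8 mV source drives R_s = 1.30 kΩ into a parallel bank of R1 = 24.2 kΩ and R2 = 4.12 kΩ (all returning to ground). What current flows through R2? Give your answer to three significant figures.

I ≈ 6.52 µA

Equivalent of the parallel group: R_p = 3.521 kΩ.
V_A by voltage divider: V_A = 36.8 × 3.521/(1.30 + 3.521) = 26.88 mV.
I(R2) = V_A / R2 = 26.88/4.12 = 6.523 µA.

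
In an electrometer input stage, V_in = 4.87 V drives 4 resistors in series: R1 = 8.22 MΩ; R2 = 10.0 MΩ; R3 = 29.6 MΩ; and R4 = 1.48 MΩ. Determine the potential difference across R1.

V ≈ 0.812 V

Total series resistance ΣR = 8.22 + 10.0 + 29.6 + 1.48 = 49.30 MΩ.
V = V_in · R/ΣR = 4.87 × 0.1667 = 0.8120 V.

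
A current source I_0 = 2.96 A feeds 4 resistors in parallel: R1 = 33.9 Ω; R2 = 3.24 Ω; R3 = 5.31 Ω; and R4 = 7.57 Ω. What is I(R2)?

I ≈ 1.39 A

ΣG = 1/33.9 + 1/3.24 + 1/5.31 + 1/7.57 = 0.6586.
R2 takes the fraction G_k/ΣG = 0.3086/0.6586 = 0.4687, so I = 2.96 × 0.4687 = 1.387 A.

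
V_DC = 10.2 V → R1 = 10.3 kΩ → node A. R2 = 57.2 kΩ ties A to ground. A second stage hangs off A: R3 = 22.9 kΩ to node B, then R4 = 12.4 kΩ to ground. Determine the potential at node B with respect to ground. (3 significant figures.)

Looking into the second stage from A: R3 + R4 = 35.30 kΩ appears in parallel with R2.
R2 ‖ (R3+R4) = 21.83 kΩ.
V_A = 10.2 × 21.83/(10.3 + 21.83) = 6.930 V.
V_B = V_A × 0.3513 = 2.434 V.

V_B ≈ 2.43 V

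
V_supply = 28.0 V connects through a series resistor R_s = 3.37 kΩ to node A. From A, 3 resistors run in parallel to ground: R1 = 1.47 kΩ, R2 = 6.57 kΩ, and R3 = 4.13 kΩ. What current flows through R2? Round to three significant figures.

Parallel bank: R_p = 1/(1/1.47 + 1/6.57 + 1/4.13) = 0.9306 kΩ.
V_A = 28.0 × 0.9306/4.301 = 6.059 V.
Branch current I = V_A/R2 = 6.059/6.57 = 0.9222 mA.

I ≈ 0.922 mA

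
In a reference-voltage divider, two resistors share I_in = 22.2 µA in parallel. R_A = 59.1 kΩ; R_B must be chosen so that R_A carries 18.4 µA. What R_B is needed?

R_B ≈ 286 kΩ

The fraction through R_A equals R_B/(R_A+R_B).
18.4/22.2 = R_B/(R_A + R_B) → R_B = R_A · (0.8288)/(1 − 0.8288) = 59.1 × 4.842 = 286.2 kΩ.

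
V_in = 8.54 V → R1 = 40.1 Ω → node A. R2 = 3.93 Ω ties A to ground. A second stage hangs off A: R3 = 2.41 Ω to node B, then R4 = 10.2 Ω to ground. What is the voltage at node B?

V_B ≈ 0.480 V

Looking into the second stage from A: R3 + R4 = 12.61 Ω appears in parallel with R2.
R2 ‖ (R3+R4) = 2.996 Ω.
V_A = 8.54 × 2.996/(40.1 + 2.996) = 0.5937 V.
V_B = V_A × 0.8089 = 0.4803 V.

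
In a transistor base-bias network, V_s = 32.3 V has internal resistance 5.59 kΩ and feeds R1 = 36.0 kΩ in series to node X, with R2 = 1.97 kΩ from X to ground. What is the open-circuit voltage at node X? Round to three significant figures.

R1' = 5.59 + 36.0 = 41.59 kΩ (source resistance + R1).
Open-circuit (no load on X): V_th = V_s · R2/(R1' + R2) = 32.3 × 1.97/(41.59 + 1.97) = 1.461 V.

V_th ≈ 1.46 V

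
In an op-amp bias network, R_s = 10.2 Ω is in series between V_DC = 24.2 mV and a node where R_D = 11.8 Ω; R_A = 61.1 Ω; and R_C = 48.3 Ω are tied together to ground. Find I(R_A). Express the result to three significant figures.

I ≈ 0.177 mA

Combine the parallel branches: R_p = (1/11.8 + 1/61.1 + 1/48.3)⁻¹ = 8.209 Ω.
V_A = 24.2 × 8.209/18.41 = 10.79 mV.
I(R_A) = V_A / R_A = 10.79/61.1 = 0.1766 mA.
(Equivalently: I_total = 1.315 mA, then current-divider fraction G_k/ΣG = 0.1344.)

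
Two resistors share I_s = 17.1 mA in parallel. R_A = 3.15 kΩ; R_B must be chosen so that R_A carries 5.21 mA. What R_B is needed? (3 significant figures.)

R_B ≈ 1.38 kΩ

Two-branch current divider: I_A = I_s · R_B/(R_A + R_B).
5.21/17.1 = R_B/(R_A + R_B) → R_B = R_A · (0.3047)/(1 − 0.3047) = 3.15 × 0.4382 = 1.380 kΩ.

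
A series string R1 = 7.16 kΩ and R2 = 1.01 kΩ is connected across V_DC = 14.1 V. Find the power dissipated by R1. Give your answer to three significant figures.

ΣR = 8.170 kΩ → I = 14.1/8.170 = 1.726 mA.
P = I²R = 2.978 × 7.16 = 21.33 mW.

P ≈ 21.3 mW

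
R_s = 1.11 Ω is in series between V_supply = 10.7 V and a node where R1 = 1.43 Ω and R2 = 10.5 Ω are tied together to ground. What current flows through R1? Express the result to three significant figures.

I ≈ 3.98 A

Parallel bank: R_p = 1/(1/1.43 + 1/10.5) = 1.259 Ω.
V_A by voltage divider: V_A = 10.7 × 1.259/(1.11 + 1.259) = 5.686 V.
I(R1) = V_A / R1 = 5.686/1.43 = 3.976 A.
(Check via current divider: I_total = 4.517 A; share G_k/ΣG = 0.8801 → same result.)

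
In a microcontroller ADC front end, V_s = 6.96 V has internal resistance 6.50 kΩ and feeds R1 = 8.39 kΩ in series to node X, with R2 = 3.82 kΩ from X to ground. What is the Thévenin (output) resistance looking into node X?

R_th ≈ 3.04 kΩ

R1' = 6.50 + 8.39 = 14.89 kΩ (source resistance + R1).
Zeroing V_s shorts the top of R1' to ground, so R_th = R1' ‖ R2 = 3.040 kΩ.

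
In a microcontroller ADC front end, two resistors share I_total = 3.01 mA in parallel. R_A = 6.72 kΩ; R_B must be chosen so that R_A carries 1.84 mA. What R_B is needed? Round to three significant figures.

R_B ≈ 10.6 kΩ

The fraction through R_A equals R_B/(R_A+R_B).
1.84/3.01 = R_B/(R_A + R_B) → R_B = R_A · (0.6113)/(1 − 0.6113) = 6.72 × 1.573 = 10.57 kΩ.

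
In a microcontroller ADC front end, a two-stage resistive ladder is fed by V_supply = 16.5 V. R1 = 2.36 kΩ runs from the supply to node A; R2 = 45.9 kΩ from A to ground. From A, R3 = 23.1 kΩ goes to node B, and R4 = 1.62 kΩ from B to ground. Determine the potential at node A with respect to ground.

V_A ≈ 14.4 V

Looking into the second stage from A: R3 + R4 = 24.72 kΩ appears in parallel with R2.
R2 ‖ (R3+R4) = 16.07 kΩ.
First divider: V_A = V_supply · 16.07/(2.36 + 16.07) = 14.39 V.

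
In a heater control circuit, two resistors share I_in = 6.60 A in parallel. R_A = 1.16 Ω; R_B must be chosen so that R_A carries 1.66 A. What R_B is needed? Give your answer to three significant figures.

R_B ≈ 0.390 Ω

In a two-way split, I_A/I_in = R_B/(R_A + R_B).
1.66/6.60 = R_B/(R_A + R_B) → R_B = R_A · (0.2515)/(1 − 0.2515) = 1.16 × 0.3360 = 0.3898 Ω.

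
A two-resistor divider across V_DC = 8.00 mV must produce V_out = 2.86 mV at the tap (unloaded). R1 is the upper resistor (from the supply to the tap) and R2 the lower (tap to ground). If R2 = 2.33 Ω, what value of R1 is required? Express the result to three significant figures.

R1 ≈ 4.19 Ω

Required fraction k = V_out/V_DC = 0.3575.
R1 = R2·(1/k − 1) = 2.33 × 1.797 = 4.187 Ω.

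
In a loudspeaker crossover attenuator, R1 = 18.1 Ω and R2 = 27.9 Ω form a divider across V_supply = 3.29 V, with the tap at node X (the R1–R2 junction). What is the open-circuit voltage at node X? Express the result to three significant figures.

V_th is the unloaded tap voltage: V_supply · R2/(R1+R2) = 3.29 × 0.6065 = 1.995 V.

V_th ≈ 2.00 V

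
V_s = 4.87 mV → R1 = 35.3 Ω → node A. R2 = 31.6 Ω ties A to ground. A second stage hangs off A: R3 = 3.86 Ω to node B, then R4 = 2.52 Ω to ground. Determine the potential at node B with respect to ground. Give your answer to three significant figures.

V_B ≈ 0.251 mV

The second stage (R3 + R4 = 6.380 Ω) loads node A in parallel with R2.
R2 ‖ (R3+R4) = 5.308 Ω.
So V_A = 4.87 × 0.1307 = 0.6366 mV.
Stage 2 is unloaded, so V_B = V_A · R4/(R3+R4) = 0.6366 × 2.52/6.380 = 0.2514 mV.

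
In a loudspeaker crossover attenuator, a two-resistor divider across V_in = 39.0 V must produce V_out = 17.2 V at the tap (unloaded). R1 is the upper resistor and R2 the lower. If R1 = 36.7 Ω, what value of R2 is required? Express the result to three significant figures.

R2 ≈ 29.0 Ω

The divider ratio is R2/(R1+R2) = 17.2/39.0 = 0.4410.
So R2 = R1 · V_out/(V_in − V_out) = 36.7 × 17.2/(39.0 − 17.2) = 36.7 × 0.7890 = 28.96 Ω.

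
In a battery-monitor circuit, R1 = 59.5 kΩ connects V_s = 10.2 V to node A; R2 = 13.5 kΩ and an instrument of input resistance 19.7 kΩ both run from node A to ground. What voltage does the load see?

V_out ≈ 1.21 V

The load sits in parallel with R2, giving an effective lower resistance R2' = R2·R_L/(R2+R_L) = 8.011 kΩ.
Voltage divider with the loaded lower leg: V_out = 10.2 × 8.011/(59.5 + 8.011) = 10.2 × 0.1187 = 1.210 V.
(Unloaded it would be 1.89 V; the load pulls it down.)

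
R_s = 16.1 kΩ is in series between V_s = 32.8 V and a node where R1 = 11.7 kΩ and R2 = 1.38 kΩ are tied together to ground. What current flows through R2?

Equivalent of the parallel group: R_p = 1.234 kΩ.
Node voltage V_A = V_s · R_p/(R_s + R_p) = 32.8 × 0.07121 = 2.336 V.
I(R2) = V_A / R2 = 2.336/1.38 = 1.693 mA.

I ≈ 1.69 mA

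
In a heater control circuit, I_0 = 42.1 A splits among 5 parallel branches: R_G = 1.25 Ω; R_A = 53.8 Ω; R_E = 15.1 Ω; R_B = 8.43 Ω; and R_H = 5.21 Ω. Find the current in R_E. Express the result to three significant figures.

I ≈ 2.33 A

Conductances: ΣG = 1/1.25 + 1/53.8 + 1/15.1 + 1/8.43 + 1/5.21 = 1.195 (1/Ω).
By the current-divider rule, I = I_0 · G_k/ΣG = 42.1 × 0.05540 = 2.332 A.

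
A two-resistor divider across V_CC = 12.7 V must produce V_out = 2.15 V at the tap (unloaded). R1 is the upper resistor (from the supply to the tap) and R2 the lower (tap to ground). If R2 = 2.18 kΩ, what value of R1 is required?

V_out/V_CC = R2/(R1+R2) = 0.1693.
R1 = R2·(1/k − 1) = 2.18 × 4.907 = 10.70 kΩ.

R1 ≈ 10.7 kΩ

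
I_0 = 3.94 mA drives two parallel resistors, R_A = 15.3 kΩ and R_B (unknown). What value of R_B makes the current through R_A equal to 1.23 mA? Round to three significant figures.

Two-branch current divider: I_A = I_0 · R_B/(R_A + R_B).
With f = 0.3122, R_B = R_A · f/(1−f) = 15.3 × 0.4539 = 6.944 kΩ.

R_B ≈ 6.94 kΩ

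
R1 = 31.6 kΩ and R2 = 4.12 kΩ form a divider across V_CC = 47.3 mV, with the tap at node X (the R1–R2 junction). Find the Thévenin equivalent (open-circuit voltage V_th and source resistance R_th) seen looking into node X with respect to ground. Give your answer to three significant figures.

V_th ≈ 5.46 mV, R_th ≈ 3.64 kΩ

With X open, the divider is unloaded: V_th = 47.3 × 4.12/35.72 = 5.456 mV.
With V_CC suppressed (replaced by a short), R_th = R1 ‖ R2 = (31.60 × 4.12)/(31.60 + 4.12) = 3.645 kΩ.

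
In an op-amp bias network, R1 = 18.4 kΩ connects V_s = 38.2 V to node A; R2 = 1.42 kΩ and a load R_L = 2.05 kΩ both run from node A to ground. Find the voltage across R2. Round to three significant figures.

V_out ≈ 1.67 V

R2 ‖ R_L = (1.42 × 2.05)/(1.42 + 2.05) = 0.8389 kΩ.
Then V_out = V_s · R2'/(R1 + R2') = 38.2 × 0.8389/19.24 = 1.666 V.
(Unloaded it would be 2.74 V; the load pulls it down.)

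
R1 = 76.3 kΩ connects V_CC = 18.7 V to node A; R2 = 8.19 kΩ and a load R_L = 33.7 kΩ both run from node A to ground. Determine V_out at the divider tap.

R2 ‖ R_L = (8.19 × 33.7)/(8.19 + 33.7) = 6.589 kΩ.
Then V_out = V_CC · R2'/(R1 + R2') = 18.7 × 6.589/82.89 = 1.486 V.

V_out ≈ 1.49 V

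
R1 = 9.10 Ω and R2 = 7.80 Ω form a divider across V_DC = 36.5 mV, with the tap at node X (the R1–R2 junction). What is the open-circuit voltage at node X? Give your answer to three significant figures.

V_th ≈ 16.8 mV

Open-circuit (no load on X): V_th = V_DC · R2/(R1 + R2) = 36.5 × 7.80/(9.100 + 7.80) = 16.85 mV.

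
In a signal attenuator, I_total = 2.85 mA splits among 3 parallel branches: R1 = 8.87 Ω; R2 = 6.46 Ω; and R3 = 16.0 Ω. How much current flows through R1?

I ≈ 0.974 mA

Total conductance ΣG = 1/8.87 + 1/6.46 + 1/16.0 = 0.3300 (units of 1/Ω).
By the current-divider rule, I = I_total · G_k/ΣG = 2.85 × 0.3416 = 0.9735 mA.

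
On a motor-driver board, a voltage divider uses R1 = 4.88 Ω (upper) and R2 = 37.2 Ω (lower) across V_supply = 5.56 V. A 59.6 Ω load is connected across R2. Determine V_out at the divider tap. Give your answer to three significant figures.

V_out ≈ 4.58 V

The load sits in parallel with R2, giving an effective lower resistance R2' = R2·R_L/(R2+R_L) = 22.90 Ω.
Now apply the divider: V_out = 5.56 × 0.8244 = 4.583 V.
(Unloaded it would be 4.92 V; the load pulls it down.)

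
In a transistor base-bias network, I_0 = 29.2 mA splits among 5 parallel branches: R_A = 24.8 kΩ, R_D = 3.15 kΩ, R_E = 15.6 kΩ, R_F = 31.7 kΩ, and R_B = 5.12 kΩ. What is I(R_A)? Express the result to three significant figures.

I ≈ 1.81 mA

Total conductance ΣG = 1/24.8 + 1/3.15 + 1/15.6 + 1/31.7 + 1/5.12 = 0.6487 (units of 1/kΩ).
R_A takes the fraction G_k/ΣG = 0.04032/0.6487 = 0.06215, so I = 29.2 × 0.06215 = 1.815 mA.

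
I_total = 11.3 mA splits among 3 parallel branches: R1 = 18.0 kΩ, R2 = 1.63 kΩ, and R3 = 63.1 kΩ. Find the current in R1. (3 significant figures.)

Total conductance ΣG = 1/18.0 + 1/1.63 + 1/63.1 = 0.6849 (units of 1/kΩ).
By the current-divider rule, I = I_total · G_k/ΣG = 11.3 × 0.08111 = 0.9166 mA.

I ≈ 0.917 mA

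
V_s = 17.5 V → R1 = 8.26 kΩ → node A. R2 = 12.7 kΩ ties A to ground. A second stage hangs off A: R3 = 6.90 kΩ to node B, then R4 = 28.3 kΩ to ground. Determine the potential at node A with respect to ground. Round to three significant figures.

V_A ≈ 9.28 V

Looking into the second stage from A: R3 + R4 = 35.20 kΩ appears in parallel with R2.
R2 ‖ (R3+R4) = 9.333 kΩ.
First divider: V_A = V_s · 9.333/(8.26 + 9.333) = 9.284 V.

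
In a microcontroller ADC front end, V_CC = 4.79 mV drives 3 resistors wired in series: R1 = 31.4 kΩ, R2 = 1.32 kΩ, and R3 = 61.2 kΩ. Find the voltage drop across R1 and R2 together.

Series total: ΣR = 31.4 + 1.32 + 61.2 = 93.92 kΩ.
R_{R1..R2} = 31.4 + 1.32 = 32.72 kΩ.
V = V_CC · R/ΣR = 4.79 × 0.3484 = 1.669 mV.

V ≈ 1.67 mV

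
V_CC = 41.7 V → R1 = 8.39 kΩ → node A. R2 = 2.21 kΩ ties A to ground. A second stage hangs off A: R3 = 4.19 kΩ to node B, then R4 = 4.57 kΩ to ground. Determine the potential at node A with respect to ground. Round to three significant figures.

The second stage (R3 + R4 = 8.760 kΩ) loads node A in parallel with R2.
Effective lower resistance at A: R2 ‖ 8.760 = 1.765 kΩ.
So V_A = 41.7 × 0.1738 = 7.247 V.

V_A ≈ 7.25 V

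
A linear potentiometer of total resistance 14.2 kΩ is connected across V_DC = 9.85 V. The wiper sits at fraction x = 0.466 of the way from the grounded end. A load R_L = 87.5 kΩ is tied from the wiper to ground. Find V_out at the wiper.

V_out ≈ 4.41 V

The pot divides into 7.583 kΩ above the wiper and 6.617 kΩ below.
Lower segment in parallel with the load: 6.617 ‖ 87.5 = 6.152 kΩ.
Loaded-divider output: V_out = 9.85 × 0.4479 = 4.412 V.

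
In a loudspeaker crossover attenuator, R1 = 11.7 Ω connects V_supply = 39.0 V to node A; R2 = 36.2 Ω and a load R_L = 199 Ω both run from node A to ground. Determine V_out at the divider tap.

V_out ≈ 28.2 V

First combine the lower leg with the load: R2 ‖ R_L = 30.63 Ω.
Now apply the divider: V_out = 39.0 × 0.7236 = 28.22 V.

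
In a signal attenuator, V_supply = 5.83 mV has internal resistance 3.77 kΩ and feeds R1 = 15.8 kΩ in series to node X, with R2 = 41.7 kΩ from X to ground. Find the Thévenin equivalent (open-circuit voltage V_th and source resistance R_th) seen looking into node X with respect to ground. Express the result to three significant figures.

V_th ≈ 3.97 mV, R_th ≈ 13.3 kΩ

R1' = 3.77 + 15.8 = 19.57 kΩ (source resistance + R1).
With X open, the divider is unloaded: V_th = 5.83 × 41.7/61.27 = 3.968 mV.
Zeroing V_supply shorts the top of R1' to ground, so R_th = R1' ‖ R2 = 13.32 kΩ.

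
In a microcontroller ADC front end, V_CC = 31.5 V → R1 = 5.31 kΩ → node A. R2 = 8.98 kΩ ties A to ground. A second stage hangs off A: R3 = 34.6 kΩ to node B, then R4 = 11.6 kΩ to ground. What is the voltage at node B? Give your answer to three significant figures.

The second stage (R3 + R4 = 46.20 kΩ) loads node A in parallel with R2.
Effective lower resistance at A: R2 ‖ 46.20 = 7.519 kΩ.
So V_A = 31.5 × 0.5861 = 18.46 V.
V_B = V_A × 0.2511 = 4.635 V.

V_B ≈ 4.64 V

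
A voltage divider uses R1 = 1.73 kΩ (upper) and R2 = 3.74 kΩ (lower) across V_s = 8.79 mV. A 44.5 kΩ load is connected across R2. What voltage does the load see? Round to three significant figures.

First combine the lower leg with the load: R2 ‖ R_L = 3.450 kΩ.
Now apply the divider: V_out = 8.79 × 0.6660 = 5.854 mV.

V_out ≈ 5.85 mV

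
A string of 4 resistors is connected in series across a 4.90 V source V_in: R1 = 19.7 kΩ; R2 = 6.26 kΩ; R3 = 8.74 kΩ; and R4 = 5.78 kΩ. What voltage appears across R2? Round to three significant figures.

V ≈ 0.758 V

ΣR = 19.7 + 6.26 + 8.74 + 5.78 = 40.48 kΩ.
By the voltage-divider rule, V = 4.90 × 6.260/40.48 = 0.7578 V.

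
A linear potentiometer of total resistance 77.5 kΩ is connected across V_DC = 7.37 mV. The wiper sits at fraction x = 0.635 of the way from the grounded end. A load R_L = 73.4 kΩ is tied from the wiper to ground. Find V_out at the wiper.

V_out ≈ 3.76 mV

The pot divides into 28.29 kΩ above the wiper and 49.21 kΩ below.
(x·R_p) ‖ R_L = 29.46 kΩ.
Then V_out = V_DC · 29.46/(28.29 + 29.46) = 3.760 mV.
(Unloaded: V_out = x·V_DC = 4.68 mV.)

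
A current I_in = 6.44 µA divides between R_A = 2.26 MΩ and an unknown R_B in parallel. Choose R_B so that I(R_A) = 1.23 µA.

Two-branch current divider: I_A = I_in · R_B/(R_A + R_B).
1.23/6.44 = R_B/(R_A + R_B) → R_B = R_A · (0.1910)/(1 − 0.1910) = 2.26 × 0.2361 = 0.5336 MΩ.

R_B ≈ 0.534 MΩ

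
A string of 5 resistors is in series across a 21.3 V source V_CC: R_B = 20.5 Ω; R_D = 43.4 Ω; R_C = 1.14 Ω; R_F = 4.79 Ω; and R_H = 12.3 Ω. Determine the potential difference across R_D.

ΣR = 20.5 + 43.4 + 1.14 + 4.79 + 12.3 = 82.13 Ω.
By the voltage-divider rule, V = 21.3 × 43.40/82.13 = 11.26 V.

V ≈ 11.3 V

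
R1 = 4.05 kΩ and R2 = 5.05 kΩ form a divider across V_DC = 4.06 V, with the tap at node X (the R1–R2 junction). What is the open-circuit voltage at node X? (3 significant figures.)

Open-circuit (no load on X): V_th = V_DC · R2/(R1 + R2) = 4.06 × 5.05/(4.050 + 5.05) = 2.253 V.

V_th ≈ 2.25 V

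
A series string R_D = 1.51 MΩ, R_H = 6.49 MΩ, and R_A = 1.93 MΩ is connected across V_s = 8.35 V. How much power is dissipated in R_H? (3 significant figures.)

P ≈ 4.59 µW

The common current is I = 8.35/9.930 = 0.8409 µA.
P(R_H) = I²·R_H = (0.8409)² × 6.49 = 4.589 µW.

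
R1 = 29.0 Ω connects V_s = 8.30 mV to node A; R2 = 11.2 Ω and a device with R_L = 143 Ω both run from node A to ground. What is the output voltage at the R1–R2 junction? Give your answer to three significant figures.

First combine the lower leg with the load: R2 ‖ R_L = 10.39 Ω.
Then V_out = V_s · R2'/(R1 + R2') = 8.30 × 10.39/39.39 = 2.189 mV.
(Unloaded it would be 2.31 mV; the load pulls it down.)

V_out ≈ 2.19 mV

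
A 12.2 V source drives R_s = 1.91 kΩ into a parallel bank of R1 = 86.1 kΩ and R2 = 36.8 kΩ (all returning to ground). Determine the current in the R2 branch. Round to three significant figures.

I ≈ 0.309 mA

Combine the parallel branches: R_p = (1/86.1 + 1/36.8)⁻¹ = 25.78 kΩ.
V_A = 12.2 × 25.78/27.69 = 11.36 V.
Branch current I = V_A/R2 = 11.36/36.8 = 0.3087 mA.
(Equivalently: I_total = 0.4406 mA, then current-divider fraction G_k/ΣG = 0.7006.)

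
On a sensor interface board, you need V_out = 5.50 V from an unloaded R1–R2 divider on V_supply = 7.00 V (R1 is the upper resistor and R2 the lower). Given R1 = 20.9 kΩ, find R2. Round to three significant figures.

R2 ≈ 76.6 kΩ

V_out/V_supply = R2/(R1+R2) = 0.7857.
R2 = R1 · 0.7857/(1 − 0.7857) = 76.63 kΩ.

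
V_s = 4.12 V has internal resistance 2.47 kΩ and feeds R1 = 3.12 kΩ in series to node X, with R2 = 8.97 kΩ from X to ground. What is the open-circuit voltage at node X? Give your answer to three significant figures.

V_th ≈ 2.54 V

R1' = 2.47 + 3.12 = 5.590 kΩ (source resistance + R1).
With X open, the divider is unloaded: V_th = 4.12 × 8.97/14.56 = 2.538 V.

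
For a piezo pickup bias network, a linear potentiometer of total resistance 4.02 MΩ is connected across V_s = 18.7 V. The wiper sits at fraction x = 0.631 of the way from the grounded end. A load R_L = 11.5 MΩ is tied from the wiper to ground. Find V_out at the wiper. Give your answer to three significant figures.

V_out ≈ 10.9 V

The pot divides into 1.483 MΩ above the wiper and 2.537 MΩ below.
R_L loads the lower segment: effective lower R = 2.078 MΩ.
V_out = 18.7 × 2.078/(1.483 + 2.078) = 10.91 V.
(Unloaded: V_out = x·V_s = 11.8 V.)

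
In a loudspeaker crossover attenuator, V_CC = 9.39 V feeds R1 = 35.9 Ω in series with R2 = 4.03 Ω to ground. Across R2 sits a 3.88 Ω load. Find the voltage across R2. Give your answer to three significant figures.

V_out ≈ 0.490 V

R2 ‖ R_L = (4.03 × 3.88)/(4.03 + 3.88) = 1.977 Ω.
Then V_out = V_CC · R2'/(R1 + R2') = 9.39 × 1.977/37.88 = 0.4901 V.
(Unloaded it would be 0.948 V; the load pulls it down.)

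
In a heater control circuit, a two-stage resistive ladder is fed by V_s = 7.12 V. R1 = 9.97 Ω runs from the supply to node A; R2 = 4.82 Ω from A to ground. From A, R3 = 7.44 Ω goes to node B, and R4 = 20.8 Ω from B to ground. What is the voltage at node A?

V_A ≈ 2.08 V

Looking into the second stage from A: R3 + R4 = 28.24 Ω appears in parallel with R2.
R2 ‖ (R3+R4) = 4.117 Ω.
First divider: V_A = V_s · 4.117/(9.97 + 4.117) = 2.081 V.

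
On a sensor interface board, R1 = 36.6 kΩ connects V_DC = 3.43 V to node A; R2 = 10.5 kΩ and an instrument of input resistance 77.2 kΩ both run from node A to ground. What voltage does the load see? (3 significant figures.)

V_out ≈ 0.692 V

The load sits in parallel with R2, giving an effective lower resistance R2' = R2·R_L/(R2+R_L) = 9.243 kΩ.
Voltage divider with the loaded lower leg: V_out = 3.43 × 9.243/(36.6 + 9.243) = 3.43 × 0.2016 = 0.6916 V.
(Unloaded it would be 0.765 V; the load pulls it down.)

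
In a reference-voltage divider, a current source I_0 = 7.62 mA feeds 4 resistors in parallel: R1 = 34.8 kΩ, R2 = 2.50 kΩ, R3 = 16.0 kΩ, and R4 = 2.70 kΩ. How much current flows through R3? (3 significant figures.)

I ≈ 0.553 mA

Total conductance ΣG = 1/34.8 + 1/2.50 + 1/16.0 + 1/2.70 = 0.8616 (units of 1/kΩ).
By the current-divider rule, I = I_0 · G_k/ΣG = 7.62 × 0.07254 = 0.5527 mA.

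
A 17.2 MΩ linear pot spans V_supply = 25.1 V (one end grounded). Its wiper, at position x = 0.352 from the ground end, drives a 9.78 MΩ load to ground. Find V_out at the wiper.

V_out ≈ 6.31 V

Lower segment x·R_p = 6.054 MΩ; upper segment (1−x)·R_p = 11.15 MΩ.
Lower segment in parallel with the load: 6.054 ‖ 9.78 = 3.739 MΩ.
Loaded-divider output: V_out = 25.1 × 0.2512 = 6.306 V.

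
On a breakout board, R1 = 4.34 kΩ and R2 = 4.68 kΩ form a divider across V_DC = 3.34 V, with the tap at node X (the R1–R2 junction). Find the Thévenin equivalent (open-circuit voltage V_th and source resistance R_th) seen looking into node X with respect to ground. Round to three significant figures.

With X open, the divider is unloaded: V_th = 3.34 × 4.68/9.020 = 1.733 V.
Looking into X with the source shorted: R_th = R1·R2/(R1+R2) = 4.340 × 4.68/9.020 = 2.252 kΩ.

V_th ≈ 1.73 V, R_th ≈ 2.25 kΩ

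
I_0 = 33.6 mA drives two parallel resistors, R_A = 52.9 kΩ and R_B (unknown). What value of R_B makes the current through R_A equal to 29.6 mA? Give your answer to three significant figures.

The fraction through R_A equals R_B/(R_A+R_B).
With f = 0.8810, R_B = R_A · f/(1−f) = 52.9 × 7.400 = 391.5 kΩ.

R_B ≈ 391 kΩ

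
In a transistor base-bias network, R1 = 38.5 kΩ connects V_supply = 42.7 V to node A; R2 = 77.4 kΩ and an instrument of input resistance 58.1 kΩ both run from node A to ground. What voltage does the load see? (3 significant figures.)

V_out ≈ 19.8 V

The load sits in parallel with R2, giving an effective lower resistance R2' = R2·R_L/(R2+R_L) = 33.19 kΩ.
Voltage divider with the loaded lower leg: V_out = 42.7 × 33.19/(38.5 + 33.19) = 42.7 × 0.4629 = 19.77 V.
(Unloaded it would be 28.5 V; the load pulls it down.)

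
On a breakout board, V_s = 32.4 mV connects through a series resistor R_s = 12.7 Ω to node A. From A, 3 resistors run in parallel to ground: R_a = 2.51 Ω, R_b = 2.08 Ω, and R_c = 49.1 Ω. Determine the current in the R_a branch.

I ≈ 1.04 mA

Equivalent of the parallel group: R_p = 1.112 Ω.
V_A = 32.4 × 1.112/13.81 = 2.608 mV.
I(R_a) = V_A / R_a = 2.608/2.51 = 1.039 mA.
(Equivalently: I_total = 2.346 mA, then current-divider fraction G_k/ΣG = 0.4429.)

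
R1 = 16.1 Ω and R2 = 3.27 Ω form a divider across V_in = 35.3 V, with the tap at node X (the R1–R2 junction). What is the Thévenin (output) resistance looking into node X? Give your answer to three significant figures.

R_th ≈ 2.72 Ω

Looking into X with the source shorted: R_th = R1·R2/(R1+R2) = 16.10 × 3.27/19.37 = 2.718 Ω.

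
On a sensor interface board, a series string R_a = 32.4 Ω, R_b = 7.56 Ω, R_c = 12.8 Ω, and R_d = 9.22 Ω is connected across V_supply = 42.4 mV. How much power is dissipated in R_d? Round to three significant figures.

The common current is I = 42.4/61.98 = 0.6841 mA.
V(R_d) = I·R = 6.307 mV; P = V·I = 6.307 × 0.6841 = 4.315 µW.

P ≈ 4.31 µW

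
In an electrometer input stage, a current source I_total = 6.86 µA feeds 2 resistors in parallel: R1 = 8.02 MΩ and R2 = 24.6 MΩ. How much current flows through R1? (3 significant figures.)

For two parallel branches, I_k = I_total · (other R)/(sum of R).
So I = 6.86 × 24.6/32.62 = 5.173 µA.

I ≈ 5.17 µA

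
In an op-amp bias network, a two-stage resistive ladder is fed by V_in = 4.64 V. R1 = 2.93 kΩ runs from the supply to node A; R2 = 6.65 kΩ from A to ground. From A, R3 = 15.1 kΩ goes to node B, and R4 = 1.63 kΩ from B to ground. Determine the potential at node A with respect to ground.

V_A ≈ 2.87 V

Looking into the second stage from A: R3 + R4 = 16.73 kΩ appears in parallel with R2.
R2 ‖ (R3+R4) = 4.759 kΩ.
First divider: V_A = V_in · 4.759/(2.93 + 4.759) = 2.872 V.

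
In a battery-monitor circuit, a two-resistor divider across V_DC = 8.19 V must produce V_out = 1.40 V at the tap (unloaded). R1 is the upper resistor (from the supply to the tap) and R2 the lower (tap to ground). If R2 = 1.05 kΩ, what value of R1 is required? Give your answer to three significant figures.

R1 ≈ 5.09 kΩ

The divider ratio is R2/(R1+R2) = 1.40/8.19 = 0.1709.
So R1 = R2 · (V_DC/V_out − 1) = 1.05 × (8.19/1.40 − 1) = 1.05 × 4.850 = 5.093 kΩ.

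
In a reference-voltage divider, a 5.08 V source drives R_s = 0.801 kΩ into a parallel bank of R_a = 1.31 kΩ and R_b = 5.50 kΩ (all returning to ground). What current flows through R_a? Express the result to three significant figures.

Parallel bank: R_p = 1/(1/1.31 + 1/5.50) = 1.058 kΩ.
Node voltage V_A = V_CC · R_p/(R_s + R_p) = 5.08 × 0.5691 = 2.891 V.
I(R_a) = V_A / R_a = 2.891/1.31 = 2.207 mA.

I ≈ 2.21 mA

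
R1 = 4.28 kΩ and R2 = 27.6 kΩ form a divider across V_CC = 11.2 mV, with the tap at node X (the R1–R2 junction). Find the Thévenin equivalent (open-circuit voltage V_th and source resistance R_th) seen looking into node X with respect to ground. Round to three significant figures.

V_th ≈ 9.70 mV, R_th ≈ 3.71 kΩ

V_th is the unloaded tap voltage: V_CC · R2/(R1+R2) = 11.2 × 0.8657 = 9.696 mV.
Looking into X with the source shorted: R_th = R1·R2/(R1+R2) = 4.280 × 27.6/31.88 = 3.705 kΩ.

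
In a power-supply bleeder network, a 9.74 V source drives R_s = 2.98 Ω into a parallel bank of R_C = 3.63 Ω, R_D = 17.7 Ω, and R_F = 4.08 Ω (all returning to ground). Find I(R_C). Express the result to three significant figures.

I ≈ 0.987 A

Parallel bank: R_p = 1/(1/3.63 + 1/17.7 + 1/4.08) = 1.733 Ω.
V_A = 9.74 × 1.733/4.713 = 3.581 V.
Branch current I = V_A/R_C = 3.581/3.63 = 0.9866 A.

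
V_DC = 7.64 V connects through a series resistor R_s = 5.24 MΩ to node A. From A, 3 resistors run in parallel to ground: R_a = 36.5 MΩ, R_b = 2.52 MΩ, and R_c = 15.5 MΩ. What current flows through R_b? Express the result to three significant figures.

Equivalent of the parallel group: R_p = 2.046 MΩ.
V_A by voltage divider: V_A = 7.64 × 2.046/(5.24 + 2.046) = 2.145 V.
Branch current I = V_A/R_b = 2.145/2.52 = 0.8514 µA.
(Equivalently: I_total = 1.049 µA, then current-divider fraction G_k/ΣG = 0.8119.)

I ≈ 0.851 µA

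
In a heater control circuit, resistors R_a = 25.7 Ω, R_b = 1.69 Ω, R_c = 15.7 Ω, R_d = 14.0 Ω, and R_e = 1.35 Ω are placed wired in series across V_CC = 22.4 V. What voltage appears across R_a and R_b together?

Total series resistance ΣR = 25.7 + 1.69 + 15.7 + 14.0 + 1.35 = 58.44 Ω.
R_{R_a..R_b} = 25.7 + 1.69 = 27.39 Ω.
V = V_CC · R/ΣR = 22.4 × 0.4687 = 10.50 V.

V ≈ 10.5 V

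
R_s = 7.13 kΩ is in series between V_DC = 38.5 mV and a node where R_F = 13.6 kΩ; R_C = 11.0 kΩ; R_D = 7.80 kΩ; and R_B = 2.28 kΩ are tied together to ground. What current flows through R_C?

I ≈ 0.563 µA

Parallel bank: R_p = 1/(1/13.6 + 1/11.0 + 1/7.80 + 1/2.28) = 1.368 kΩ.
V_A = 38.5 × 1.368/8.498 = 6.196 mV.
I(R_C) = V_A / R_C = 6.196/11.0 = 0.5633 µA.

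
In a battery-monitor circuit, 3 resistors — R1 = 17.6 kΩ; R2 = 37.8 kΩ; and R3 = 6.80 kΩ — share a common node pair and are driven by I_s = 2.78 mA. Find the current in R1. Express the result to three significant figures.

ΣG = 1/17.6 + 1/37.8 + 1/6.80 = 0.2303.
Current divider: I(R1) = I_s · G_k/ΣG = 2.78 × (0.05682/0.2303) = 2.78 × 0.2467 = 0.6858 mA.

I ≈ 0.686 mA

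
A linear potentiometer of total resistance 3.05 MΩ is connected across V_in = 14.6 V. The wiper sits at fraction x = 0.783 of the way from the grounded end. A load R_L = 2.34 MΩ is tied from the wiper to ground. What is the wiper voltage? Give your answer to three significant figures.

Lower segment x·R_p = 2.388 MΩ; upper segment (1−x)·R_p = 0.6618 MΩ.
R_L loads the lower segment: effective lower R = 1.182 MΩ.
V_out = 14.6 × 1.182/(0.6618 + 1.182) = 9.359 V.

V_out ≈ 9.36 V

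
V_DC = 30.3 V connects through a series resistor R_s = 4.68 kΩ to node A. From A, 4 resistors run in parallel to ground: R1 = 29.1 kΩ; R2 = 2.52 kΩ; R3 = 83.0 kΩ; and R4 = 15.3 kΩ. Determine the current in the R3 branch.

I ≈ 0.108 mA

Equivalent of the parallel group: R_p = 1.966 kΩ.
Node voltage V_A = V_DC · R_p/(R_s + R_p) = 30.3 × 0.2958 = 8.964 V.
I(R3) = V_A / R3 = 8.964/83.0 = 0.1080 mA.
(Check via current divider: I_total = 4.559 mA; share G_k/ΣG = 0.02369 → same result.)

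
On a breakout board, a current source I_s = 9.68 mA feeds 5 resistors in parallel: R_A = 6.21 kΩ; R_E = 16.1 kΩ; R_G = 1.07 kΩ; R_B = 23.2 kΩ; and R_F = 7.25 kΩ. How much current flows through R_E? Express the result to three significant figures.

ΣG = 1/6.21 + 1/16.1 + 1/1.07 + 1/23.2 + 1/7.25 = 1.339.
By the current-divider rule, I = I_s · G_k/ΣG = 9.68 × 0.04640 = 0.4491 mA.

I ≈ 0.449 mA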